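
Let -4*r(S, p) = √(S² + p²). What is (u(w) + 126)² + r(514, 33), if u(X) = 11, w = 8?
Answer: 18769 - √265285/4 ≈ 18640.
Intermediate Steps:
r(S, p) = -√(S² + p²)/4
(u(w) + 126)² + r(514, 33) = (11 + 126)² - √(514² + 33²)/4 = 137² - √(264196 + 1089)/4 = 18769 - √265285/4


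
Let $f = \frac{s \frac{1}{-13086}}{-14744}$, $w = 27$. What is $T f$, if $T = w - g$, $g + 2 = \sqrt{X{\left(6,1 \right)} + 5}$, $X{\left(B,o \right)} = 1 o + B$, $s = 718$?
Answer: $\frac{10411}{96469992} - \frac{359 \sqrt{3}}{48234996} \approx 9.5028 \cdot 10^{-5}$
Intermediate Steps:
$X{\left(B,o \right)} = B + o$ ($X{\left(B,o \right)} = o + B = B + o$)
$f = \frac{359}{96469992}$ ($f = \frac{718 \frac{1}{-13086}}{-14744} = 718 \left(- \frac{1}{13086}\right) \left(- \frac{1}{14744}\right) = \left(- \frac{359}{6543}\right) \left(- \frac{1}{14744}\right) = \frac{359}{96469992} \approx 3.7214 \cdot 10^{-6}$)
$g = -2 + 2 \sqrt{3}$ ($g = -2 + \sqrt{\left(6 + 1\right) + 5} = -2 + \sqrt{7 + 5} = -2 + \sqrt{12} = -2 + 2 \sqrt{3} \approx 1.4641$)
$T = 29 - 2 \sqrt{3}$ ($T = 27 - \left(-2 + 2 \sqrt{3}\right) = 27 + \left(2 - 2 \sqrt{3}\right) = 29 - 2 \sqrt{3} \approx 25.536$)
$T f = \left(29 - 2 \sqrt{3}\right) \frac{359}{96469992} = \frac{10411}{96469992} - \frac{359 \sqrt{3}}{48234996}$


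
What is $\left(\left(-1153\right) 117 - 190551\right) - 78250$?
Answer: $-403702$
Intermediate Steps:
$\left(\left(-1153\right) 117 - 190551\right) - 78250 = \left(-134901 - 190551\right) - 78250 = -325452 - 78250 = -403702$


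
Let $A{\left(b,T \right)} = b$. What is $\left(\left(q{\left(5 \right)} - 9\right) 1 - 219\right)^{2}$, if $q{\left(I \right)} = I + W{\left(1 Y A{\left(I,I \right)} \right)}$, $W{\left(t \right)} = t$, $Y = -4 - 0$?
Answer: $59049$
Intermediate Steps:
$Y = -4$ ($Y = -4 + 0 = -4$)
$q{\left(I \right)} = - 3 I$ ($q{\left(I \right)} = I + 1 \left(-4\right) I = I - 4 I = - 3 I$)
$\left(\left(q{\left(5 \right)} - 9\right) 1 - 219\right)^{2} = \left(\left(\left(-3\right) 5 - 9\right) 1 - 219\right)^{2} = \left(\left(-15 - 9\right) 1 - 219\right)^{2} = \left(\left(-24\right) 1 - 219\right)^{2} = \left(-24 - 219\right)^{2} = \left(-243\right)^{2} = 59049$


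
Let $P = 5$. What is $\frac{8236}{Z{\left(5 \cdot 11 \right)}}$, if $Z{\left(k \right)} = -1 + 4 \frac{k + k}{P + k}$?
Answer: $\frac{24708}{19} \approx 1300.4$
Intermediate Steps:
$Z{\left(k \right)} = -1 + \frac{8 k}{5 + k}$ ($Z{\left(k \right)} = -1 + 4 \frac{k + k}{5 + k} = -1 + 4 \frac{2 k}{5 + k} = -1 + \frac{8 k}{5 + k}$)
$\frac{8236}{Z{\left(5 \cdot 11 \right)}} = \frac{8236}{\frac{1}{5 + 5 \cdot 11} \left(-5 + 7 \cdot 5 \cdot 11\right)} = \frac{8236}{\frac{1}{5 + 55} \left(-5 + 7 \cdot 55\right)} = \frac{8236}{\frac{1}{60} \left(-5 + 385\right)} = \frac{8236}{\frac{1}{60} \cdot 380} = \frac{8236}{\frac{19}{3}} = 8236 \cdot \frac{3}{19} = \frac{24708}{19}$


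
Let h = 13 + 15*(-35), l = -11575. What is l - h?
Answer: -11063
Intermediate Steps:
h = -512 (h = 13 - 525 = -512)
l - h = -11575 - 1*(-512) = -11575 + 512 = -11063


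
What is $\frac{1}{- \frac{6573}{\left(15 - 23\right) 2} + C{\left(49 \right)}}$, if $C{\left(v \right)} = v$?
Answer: $\frac{16}{7357} \approx 0.0021748$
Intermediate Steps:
$\frac{1}{- \frac{6573}{\left(15 - 23\right) 2} + C{\left(49 \right)}} = \frac{1}{- \frac{6573}{\left(15 - 23\right) 2} + 49} = \frac{1}{- \frac{6573}{\left(-8\right) 2} + 49} = \frac{1}{- \frac{6573}{-16} + 49} = \frac{1}{\left(-6573\right) \left(- \frac{1}{16}\right) + 49} = \frac{1}{\frac{6573}{16} + 49} = \frac{1}{\frac{7357}{16}} = \frac{16}{7357}$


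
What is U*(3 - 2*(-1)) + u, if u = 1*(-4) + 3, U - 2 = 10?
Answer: 59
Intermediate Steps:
U = 12 (U = 2 + 10 = 12)
u = -1 (u = -4 + 3 = -1)
U*(3 - 2*(-1)) + u = 12*(3 - 2*(-1)) - 1 = 12*(3 + 2) - 1 = 12*5 - 1 = 60 - 1 = 59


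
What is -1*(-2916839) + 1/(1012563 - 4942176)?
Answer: 11462048453306/3929613 ≈ 2.9168e+6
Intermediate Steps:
-1*(-2916839) + 1/(1012563 - 4942176) = 2916839 + 1/(-3929613) = 2916839 - 1/3929613 = 11462048453306/3929613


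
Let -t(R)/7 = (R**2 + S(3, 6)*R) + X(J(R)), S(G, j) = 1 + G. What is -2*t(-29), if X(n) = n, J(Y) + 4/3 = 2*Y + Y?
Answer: 26740/3 ≈ 8913.3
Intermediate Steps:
J(Y) = -4/3 + 3*Y (J(Y) = -4/3 + (2*Y + Y) = -4/3 + 3*Y)
t(R) = 28/3 - 49*R - 7*R**2 (t(R) = -7*((R**2 + (1 + 3)*R) + (-4/3 + 3*R)) = -7*((R**2 + 4*R) + (-4/3 + 3*R)) = -7*(-4/3 + R**2 + 7*R) = 28/3 - 49*R - 7*R**2)
-2*t(-29) = -2*(28/3 - 49*(-29) - 7*(-29)**2) = -2*(28/3 + 1421 - 7*841) = -2*(28/3 + 1421 - 5887) = -2*(-13370/3) = 26740/3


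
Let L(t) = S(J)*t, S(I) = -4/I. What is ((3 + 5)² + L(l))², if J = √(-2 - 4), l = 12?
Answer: 3712 + 1024*I*√6 ≈ 3712.0 + 2508.3*I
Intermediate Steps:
J = I*√6 (J = √(-6) = I*√6 ≈ 2.4495*I)
L(t) = 2*I*t*√6/3 (L(t) = (-4*(-I*√6/6))*t = (-(-2)*I*√6/3)*t = (2*I*√6/3)*t = 2*I*t*√6/3)
((3 + 5)² + L(l))² = ((3 + 5)² + (⅔)*I*12*√6)² = (8² + 8*I*√6)² = (64 + 8*I*√6)²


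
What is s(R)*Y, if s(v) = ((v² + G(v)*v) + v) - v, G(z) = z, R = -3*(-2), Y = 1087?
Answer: 78264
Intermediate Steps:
R = 6
s(v) = 2*v² (s(v) = ((v² + v*v) + v) - v = ((v² + v²) + v) - v = (2*v² + v) - v = (v + 2*v²) - v = 2*v²)
s(R)*Y = (2*6²)*1087 = (2*36)*1087 = 72*1087 = 78264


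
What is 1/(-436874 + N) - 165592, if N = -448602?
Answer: -146627741793/885476 ≈ -1.6559e+5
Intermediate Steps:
1/(-436874 + N) - 165592 = 1/(-436874 - 448602) - 165592 = 1/(-885476) - 165592 = -1/885476 - 165592 = -146627741793/885476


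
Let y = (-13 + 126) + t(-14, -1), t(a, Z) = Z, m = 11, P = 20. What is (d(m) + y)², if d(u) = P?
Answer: 17424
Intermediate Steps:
d(u) = 20
y = 112 (y = (-13 + 126) - 1 = 113 - 1 = 112)
(d(m) + y)² = (20 + 112)² = 132² = 17424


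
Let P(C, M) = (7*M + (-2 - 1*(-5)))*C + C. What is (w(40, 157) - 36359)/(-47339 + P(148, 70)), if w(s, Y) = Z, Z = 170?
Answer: -12063/8591 ≈ -1.4041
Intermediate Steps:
w(s, Y) = 170
P(C, M) = C + C*(3 + 7*M) (P(C, M) = (7*M + (-2 + 5))*C + C = (7*M + 3)*C + C = (3 + 7*M)*C + C = C*(3 + 7*M) + C = C + C*(3 + 7*M))
(w(40, 157) - 36359)/(-47339 + P(148, 70)) = (170 - 36359)/(-47339 + 148*(4 + 7*70)) = -36189/(-47339 + 148*(4 + 490)) = -36189/(-47339 + 148*494) = -36189/(-47339 + 73112) = -36189/25773 = -36189*1/25773 = -12063/8591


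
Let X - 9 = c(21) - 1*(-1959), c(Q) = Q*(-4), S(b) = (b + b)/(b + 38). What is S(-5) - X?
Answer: -62182/33 ≈ -1884.3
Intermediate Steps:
S(b) = 2*b/(38 + b) (S(b) = (2*b)/(38 + b) = 2*b/(38 + b))
c(Q) = -4*Q
X = 1884 (X = 9 + (-4*21 - 1*(-1959)) = 9 + (-84 + 1959) = 9 + 1875 = 1884)
S(-5) - X = 2*(-5)/(38 - 5) - 1*1884 = 2*(-5)/33 - 1884 = 2*(-5)*(1/33) - 1884 = -10/33 - 1884 = -62182/33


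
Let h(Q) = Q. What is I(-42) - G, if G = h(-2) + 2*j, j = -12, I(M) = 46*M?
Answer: -1906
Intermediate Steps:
G = -26 (G = -2 + 2*(-12) = -2 - 24 = -26)
I(-42) - G = 46*(-42) - 1*(-26) = -1932 + 26 = -1906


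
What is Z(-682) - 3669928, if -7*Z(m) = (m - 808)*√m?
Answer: -3669928 + 1490*I*√682/7 ≈ -3.6699e+6 + 5558.8*I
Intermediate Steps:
Z(m) = -√m*(-808 + m)/7 (Z(m) = -(m - 808)*√m/7 = -(-808 + m)*√m/7 = -√m*(-808 + m)/7)
Z(-682) - 3669928 = √(-682)*(808 - 1*(-682))/7 - 3669928 = (I*√682)*(808 + 682)/7 - 3669928 = (⅐)*(I*√682)*1490 - 3669928 = 1490*I*√682/7 - 3669928 = -3669928 + 1490*I*√682/7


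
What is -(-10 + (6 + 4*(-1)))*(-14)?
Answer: -112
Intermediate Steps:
-(-10 + (6 + 4*(-1)))*(-14) = -(-10 + (6 - 4))*(-14) = -(-10 + 2)*(-14) = -(-8)*(-14) = -1*112 = -112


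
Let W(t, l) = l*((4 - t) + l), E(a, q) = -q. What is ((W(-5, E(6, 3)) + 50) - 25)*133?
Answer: 931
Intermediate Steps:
W(t, l) = l*(4 + l - t)
((W(-5, E(6, 3)) + 50) - 25)*133 = (((-1*3)*(4 - 1*3 - 1*(-5)) + 50) - 25)*133 = ((-3*(4 - 3 + 5) + 50) - 25)*133 = ((-3*6 + 50) - 25)*133 = ((-18 + 50) - 25)*133 = (32 - 25)*133 = 7*133 = 931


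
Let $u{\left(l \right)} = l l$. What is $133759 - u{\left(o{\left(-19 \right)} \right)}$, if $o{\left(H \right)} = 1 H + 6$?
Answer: $133590$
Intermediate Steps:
$o{\left(H \right)} = 6 + H$ ($o{\left(H \right)} = H + 6 = 6 + H$)
$u{\left(l \right)} = l^{2}$
$133759 - u{\left(o{\left(-19 \right)} \right)} = 133759 - \left(6 - 19\right)^{2} = 133759 - \left(-13\right)^{2} = 133759 - 169 = 133590$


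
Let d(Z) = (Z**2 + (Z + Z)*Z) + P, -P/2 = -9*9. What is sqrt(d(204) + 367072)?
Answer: sqrt(492082) ≈ 701.49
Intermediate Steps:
P = 162 (P = -(-18)*9 = -2*(-81) = 162)
d(Z) = 162 + 3*Z**2 (d(Z) = (Z**2 + (Z + Z)*Z) + 162 = (Z**2 + (2*Z)*Z) + 162 = (Z**2 + 2*Z**2) + 162 = 3*Z**2 + 162 = 162 + 3*Z**2)
sqrt(d(204) + 367072) = sqrt((162 + 3*204**2) + 367072) = sqrt((162 + 3*41616) + 367072) = sqrt((162 + 124848) + 367072) = sqrt(125010 + 367072) = sqrt(492082)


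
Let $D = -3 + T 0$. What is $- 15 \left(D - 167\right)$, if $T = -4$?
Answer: $2550$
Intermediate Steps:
$D = -3$ ($D = -3 - 0 = -3 + 0 = -3$)
$- 15 \left(D - 167\right) = - 15 \left(-3 - 167\right) = \left(-15\right) \left(-170\right) = 2550$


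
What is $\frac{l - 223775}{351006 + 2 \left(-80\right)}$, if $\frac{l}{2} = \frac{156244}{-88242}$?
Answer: $- \frac{897575729}{1407243306} \approx -0.63783$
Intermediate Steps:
$l = - \frac{14204}{4011}$ ($l = 2 \frac{156244}{-88242} = 2 \cdot 156244 \left(- \frac{1}{88242}\right) = 2 \left(- \frac{7102}{4011}\right) = - \frac{14204}{4011} \approx -3.5413$)
$\frac{l - 223775}{351006 + 2 \left(-80\right)} = \frac{- \frac{14204}{4011} - 223775}{351006 + 2 \left(-80\right)} = - \frac{897575729}{4011 \left(351006 - 160\right)} = - \frac{897575729}{4011 \cdot 350846} = \left(- \frac{897575729}{4011}\right) \frac{1}{350846} = - \frac{897575729}{1407243306}$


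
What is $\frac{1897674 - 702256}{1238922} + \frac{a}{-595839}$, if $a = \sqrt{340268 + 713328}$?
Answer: $\frac{597709}{619461} - \frac{2 \sqrt{263399}}{595839} \approx 0.96316$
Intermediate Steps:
$a = 2 \sqrt{263399}$ ($a = \sqrt{1053596} = 2 \sqrt{263399} \approx 1026.4$)
$\frac{1897674 - 702256}{1238922} + \frac{a}{-595839} = \frac{1897674 - 702256}{1238922} + \frac{2 \sqrt{263399}}{-595839} = \left(1897674 - 702256\right) \frac{1}{1238922} + 2 \sqrt{263399} \left(- \frac{1}{595839}\right) = 1195418 \cdot \frac{1}{1238922} - \frac{2 \sqrt{263399}}{595839} = \frac{597709}{619461} - \frac{2 \sqrt{263399}}{595839}$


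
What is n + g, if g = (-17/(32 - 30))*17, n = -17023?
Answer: -34335/2 ≈ -17168.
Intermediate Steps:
g = -289/2 (g = (-17/2)*17 = ((½)*(-17))*17 = -17/2*17 = -289/2 ≈ -144.50)
n + g = -17023 - 289/2 = -34335/2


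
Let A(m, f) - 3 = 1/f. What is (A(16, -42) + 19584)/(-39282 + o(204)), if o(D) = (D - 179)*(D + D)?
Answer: -822653/1221444 ≈ -0.67351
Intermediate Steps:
A(m, f) = 3 + 1/f
o(D) = 2*D*(-179 + D) (o(D) = (-179 + D)*(2*D) = 2*D*(-179 + D))
(A(16, -42) + 19584)/(-39282 + o(204)) = ((3 + 1/(-42)) + 19584)/(-39282 + 2*204*(-179 + 204)) = ((3 - 1/42) + 19584)/(-39282 + 2*204*25) = (125/42 + 19584)/(-39282 + 10200) = (822653/42)/(-29082) = (822653/42)*(-1/29082) = -822653/1221444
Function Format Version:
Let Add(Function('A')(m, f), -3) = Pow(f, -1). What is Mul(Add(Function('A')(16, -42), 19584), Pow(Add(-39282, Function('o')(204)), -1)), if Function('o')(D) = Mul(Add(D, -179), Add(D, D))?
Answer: Rational(-822653, 1221444) ≈ -0.67351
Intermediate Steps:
Function('A')(m, f) = Add(3, Pow(f, -1))
Function('o')(D) = Mul(2, D, Add(-179, D)) (Function('o')(D) = Mul(Add(-179, D), Mul(2, D)) = Mul(2, D, Add(-179, D)))
Mul(Add(Function('A')(16, -42), 19584), Pow(Add(-39282, Function('o')(204)), -1)) = Mul(Add(Add(3, Pow(-42, -1)), 19584), Pow(Add(-39282, Mul(2, 204, Add(-179, 204))), -1)) = Mul(Add(Add(3, Rational(-1, 42)), 19584), Pow(Add(-39282, Mul(2, 204, 25)), -1)) = Mul(Add(Rational(125, 42), 19584), Pow(Add(-39282, 10200), -1)) = Mul(Rational(822653, 42), Pow(-29082, -1)) = Mul(Rational(822653, 42), Rational(-1, 29082)) = Rational(-822653, 1221444)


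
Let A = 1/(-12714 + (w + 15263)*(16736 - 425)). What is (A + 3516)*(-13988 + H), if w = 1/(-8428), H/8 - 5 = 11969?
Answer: 201152292934454432992/699361275167 ≈ 2.8762e+8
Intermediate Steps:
H = 95792 (H = 40 + 8*11969 = 40 + 95752 = 95792)
w = -1/8428 ≈ -0.00011865
A = 8428/2098083825501 (A = 1/(-12714 + (-1/8428 + 15263)*(16736 - 425)) = 1/(-12714 + (128636563/8428)*16311) = 1/(-12714 + 2098190979093/8428) = 1/(2098083825501/8428) = 8428/2098083825501 ≈ 4.0170e-9)
(A + 3516)*(-13988 + H) = (8428/2098083825501 + 3516)*(-13988 + 95792) = (7376862730469944/2098083825501)*81804 = 201152292934454432992/699361275167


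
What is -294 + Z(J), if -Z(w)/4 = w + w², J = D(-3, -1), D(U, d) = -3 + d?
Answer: -342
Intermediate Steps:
J = -4 (J = -3 - 1 = -4)
Z(w) = -4*w - 4*w² (Z(w) = -4*(w + w²) = -4*w - 4*w²)
-294 + Z(J) = -294 - 4*(-4)*(1 - 4) = -294 - 4*(-4)*(-3) = -294 - 48 = -342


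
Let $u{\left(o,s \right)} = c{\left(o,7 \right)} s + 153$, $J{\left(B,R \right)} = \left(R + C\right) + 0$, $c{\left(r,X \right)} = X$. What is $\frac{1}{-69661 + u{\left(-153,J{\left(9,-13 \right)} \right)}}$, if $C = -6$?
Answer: $- \frac{1}{69641} \approx -1.4359 \cdot 10^{-5}$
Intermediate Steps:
$J{\left(B,R \right)} = -6 + R$ ($J{\left(B,R \right)} = \left(R - 6\right) + 0 = \left(-6 + R\right) + 0 = -6 + R$)
$u{\left(o,s \right)} = 153 + 7 s$ ($u{\left(o,s \right)} = 7 s + 153 = 153 + 7 s$)
$\frac{1}{-69661 + u{\left(-153,J{\left(9,-13 \right)} \right)}} = \frac{1}{-69661 + \left(153 + 7 \left(-6 - 13\right)\right)} = \frac{1}{-69661 + \left(153 + 7 \left(-19\right)\right)} = \frac{1}{-69661 + \left(153 - 133\right)} = \frac{1}{-69661 + 20} = \frac{1}{-69641} = - \frac{1}{69641}$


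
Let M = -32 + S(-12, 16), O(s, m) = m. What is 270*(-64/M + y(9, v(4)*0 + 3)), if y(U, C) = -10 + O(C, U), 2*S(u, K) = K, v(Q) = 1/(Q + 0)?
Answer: 450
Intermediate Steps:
v(Q) = 1/Q
S(u, K) = K/2
y(U, C) = -10 + U
M = -24 (M = -32 + (½)*16 = -32 + 8 = -24)
270*(-64/M + y(9, v(4)*0 + 3)) = 270*(-64/(-24) + (-10 + 9)) = 270*(-64*(-1/24) - 1) = 270*(8/3 - 1) = 270*(5/3) = 450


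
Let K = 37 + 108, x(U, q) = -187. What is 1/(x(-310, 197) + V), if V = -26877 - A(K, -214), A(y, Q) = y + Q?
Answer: -1/26995 ≈ -3.7044e-5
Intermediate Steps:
K = 145
A(y, Q) = Q + y
V = -26808 (V = -26877 - (-214 + 145) = -26877 - 1*(-69) = -26877 + 69 = -26808)
1/(x(-310, 197) + V) = 1/(-187 - 26808) = 1/(-26995) = -1/26995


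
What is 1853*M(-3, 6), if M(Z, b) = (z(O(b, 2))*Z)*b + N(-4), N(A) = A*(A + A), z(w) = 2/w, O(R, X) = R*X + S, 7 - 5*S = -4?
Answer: 3876476/71 ≈ 54598.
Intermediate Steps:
S = 11/5 (S = 7/5 - ⅕*(-4) = 7/5 + ⅘ = 11/5 ≈ 2.2000)
O(R, X) = 11/5 + R*X (O(R, X) = R*X + 11/5 = 11/5 + R*X)
N(A) = 2*A² (N(A) = A*(2*A) = 2*A²)
M(Z, b) = 32 + 2*Z*b/(11/5 + 2*b) (M(Z, b) = ((2/(11/5 + b*2))*Z)*b + 2*(-4)² = ((2/(11/5 + 2*b))*Z)*b + 2*16 = (2*Z/(11/5 + 2*b))*b + 32 = 2*Z*b/(11/5 + 2*b) + 32 = 32 + 2*Z*b/(11/5 + 2*b))
1853*M(-3, 6) = 1853*(2*(176 + 160*6 + 5*(-3)*6)/(11 + 10*6)) = 1853*(2*(176 + 960 - 90)/(11 + 60)) = 1853*(2*1046/71) = 1853*(2*(1/71)*1046) = 1853*(2092/71) = 3876476/71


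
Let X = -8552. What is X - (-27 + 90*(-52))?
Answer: -3845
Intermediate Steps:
X - (-27 + 90*(-52)) = -8552 - (-27 + 90*(-52)) = -8552 - (-27 - 4680) = -8552 - 1*(-4707) = -8552 + 4707 = -3845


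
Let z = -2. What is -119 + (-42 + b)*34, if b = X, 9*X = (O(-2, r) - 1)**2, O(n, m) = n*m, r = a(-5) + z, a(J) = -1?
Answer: -13073/9 ≈ -1452.6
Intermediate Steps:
r = -3 (r = -1 - 2 = -3)
O(n, m) = m*n
X = 25/9 (X = (-3*(-2) - 1)**2/9 = (6 - 1)**2/9 = (1/9)*5**2 = (1/9)*25 = 25/9 ≈ 2.7778)
b = 25/9 ≈ 2.7778
-119 + (-42 + b)*34 = -119 + (-42 + 25/9)*34 = -119 - 353/9*34 = -119 - 12002/9 = -13073/9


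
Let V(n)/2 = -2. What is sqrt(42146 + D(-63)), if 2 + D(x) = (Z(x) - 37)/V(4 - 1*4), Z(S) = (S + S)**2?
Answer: sqrt(152737)/2 ≈ 195.41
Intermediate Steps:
Z(S) = 4*S**2 (Z(S) = (2*S)**2 = 4*S**2)
V(n) = -4 (V(n) = 2*(-2) = -4)
D(x) = 29/4 - x**2 (D(x) = -2 + (4*x**2 - 37)/(-4) = -2 + (-37 + 4*x**2)*(-1/4) = -2 + (37/4 - x**2) = 29/4 - x**2)
sqrt(42146 + D(-63)) = sqrt(42146 + (29/4 - 1*(-63)**2)) = sqrt(42146 + (29/4 - 1*3969)) = sqrt(42146 + (29/4 - 3969)) = sqrt(42146 - 15847/4) = sqrt(152737/4) = sqrt(152737)/2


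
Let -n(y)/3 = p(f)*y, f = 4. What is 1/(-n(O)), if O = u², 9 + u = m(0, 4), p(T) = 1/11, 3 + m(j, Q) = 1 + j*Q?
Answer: 1/33 ≈ 0.030303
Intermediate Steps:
m(j, Q) = -2 + Q*j (m(j, Q) = -3 + (1 + j*Q) = -3 + (1 + Q*j) = -2 + Q*j)
p(T) = 1/11
u = -11 (u = -9 + (-2 + 4*0) = -9 + (-2 + 0) = -9 - 2 = -11)
O = 121 (O = (-11)² = 121)
n(y) = -3*y/11
1/(-n(O)) = 1/(-(-3)*121/11) = 1/(-1*(-33)) = 1/33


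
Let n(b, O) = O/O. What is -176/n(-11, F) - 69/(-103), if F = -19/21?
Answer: -18059/103 ≈ -175.33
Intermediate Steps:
F = -19/21 (F = -19*1/21 = -19/21 ≈ -0.90476)
n(b, O) = 1
-176/n(-11, F) - 69/(-103) = -176/1 - 69/(-103) = -176*1 - 69*(-1/103) = -176 + 69/103 = -18059/103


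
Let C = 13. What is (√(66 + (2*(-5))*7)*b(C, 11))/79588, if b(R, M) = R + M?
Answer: 12*I/19897 ≈ 0.00060311*I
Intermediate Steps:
b(R, M) = M + R
(√(66 + (2*(-5))*7)*b(C, 11))/79588 = (√(66 + (2*(-5))*7)*(11 + 13))/79588 = (√(66 - 10*7)*24)*(1/79588) = (√(66 - 70)*24)*(1/79588) = (√(-4)*24)*(1/79588) = ((2*I)*24)*(1/79588) = (48*I)*(1/79588) = 12*I/19897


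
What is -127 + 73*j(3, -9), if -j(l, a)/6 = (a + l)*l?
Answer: 7757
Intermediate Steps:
j(l, a) = -6*l*(a + l) (j(l, a) = -6*(a + l)*l = -6*l*(a + l))
-127 + 73*j(3, -9) = -127 + 73*(-6*3*(-9 + 3)) = -127 + 73*(-6*3*(-6)) = -127 + 73*108 = -127 + 7884 = 7757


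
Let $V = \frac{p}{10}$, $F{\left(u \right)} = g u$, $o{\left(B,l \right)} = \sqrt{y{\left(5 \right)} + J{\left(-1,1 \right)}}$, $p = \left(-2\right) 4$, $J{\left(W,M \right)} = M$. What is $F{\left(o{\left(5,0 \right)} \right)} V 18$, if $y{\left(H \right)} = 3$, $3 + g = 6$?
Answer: $- \frac{432}{5} \approx -86.4$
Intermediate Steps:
$g = 3$ ($g = -3 + 6 = 3$)
$p = -8$
$o{\left(B,l \right)} = 2$ ($o{\left(B,l \right)} = \sqrt{3 + 1} = \sqrt{4} = 2$)
$F{\left(u \right)} = 3 u$
$V = - \frac{4}{5}$ ($V = - \frac{8}{10} = \left(-8\right) \frac{1}{10} = - \frac{4}{5} \approx -0.8$)
$F{\left(o{\left(5,0 \right)} \right)} V 18 = 3 \cdot 2 \left(- \frac{4}{5}\right) 18 = 6 \left(- \frac{4}{5}\right) 18 = \left(- \frac{24}{5}\right) 18 = - \frac{432}{5}$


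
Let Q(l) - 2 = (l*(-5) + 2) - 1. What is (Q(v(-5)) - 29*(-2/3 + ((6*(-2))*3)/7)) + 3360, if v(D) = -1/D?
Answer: 74140/21 ≈ 3530.5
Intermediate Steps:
Q(l) = 3 - 5*l (Q(l) = 2 + ((l*(-5) + 2) - 1) = 2 + ((-5*l + 2) - 1) = 2 + ((2 - 5*l) - 1) = 2 + (1 - 5*l) = 3 - 5*l)
(Q(v(-5)) - 29*(-2/3 + ((6*(-2))*3)/7)) + 3360 = ((3 - (-5)/(-5)) - 29*(-2/3 + ((6*(-2))*3)/7)) + 3360 = ((3 - (-5)*(-1)/5) - 29*(-2*1/3 - 12*3*(1/7))) + 3360 = ((3 - 5*1/5) - 29*(-2/3 - 36*1/7)) + 3360 = ((3 - 1) - 29*(-2/3 - 36/7)) + 3360 = (2 - 29*(-122/21)) + 3360 = (2 + 3538/21) + 3360 = 3580/21 + 3360 = 74140/21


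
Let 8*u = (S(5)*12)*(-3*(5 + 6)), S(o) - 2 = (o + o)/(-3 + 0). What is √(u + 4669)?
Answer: √4735 ≈ 68.811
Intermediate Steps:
S(o) = 2 - 2*o/3 (S(o) = 2 + (o + o)/(-3 + 0) = 2 + (2*o)/(-3) = 2 + (2*o)*(-⅓) = 2 - 2*o/3)
u = 66 (u = (((2 - ⅔*5)*12)*(-3*(5 + 6)))/8 = (((2 - 10/3)*12)*(-3*11))/8 = (-4/3*12*(-33))/8 = (-16*(-33))/8 = (⅛)*528 = 66)
√(u + 4669) = √(66 + 4669) = √4735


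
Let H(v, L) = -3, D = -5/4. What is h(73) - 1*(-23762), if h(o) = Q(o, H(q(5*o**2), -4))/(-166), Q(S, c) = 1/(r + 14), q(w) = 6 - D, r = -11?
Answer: 11833475/498 ≈ 23762.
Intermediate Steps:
D = -5/4 (D = -5*1/4 = -5/4 ≈ -1.2500)
q(w) = 29/4 (q(w) = 6 - 1*(-5/4) = 6 + 5/4 = 29/4)
Q(S, c) = 1/3 (Q(S, c) = 1/(-11 + 14) = 1/3)
h(o) = -1/498 (h(o) = (1/3)/(-166) = (1/3)*(-1/166) = -1/498)
h(73) - 1*(-23762) = -1/498 - 1*(-23762) = -1/498 + 23762 = 11833475/498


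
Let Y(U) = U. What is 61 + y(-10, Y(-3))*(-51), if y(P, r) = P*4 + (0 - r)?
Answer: 1948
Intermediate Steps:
y(P, r) = -r + 4*P (y(P, r) = 4*P - r = -r + 4*P)
61 + y(-10, Y(-3))*(-51) = 61 + (-1*(-3) + 4*(-10))*(-51) = 61 + (3 - 40)*(-51) = 61 - 37*(-51) = 61 + 1887 = 1948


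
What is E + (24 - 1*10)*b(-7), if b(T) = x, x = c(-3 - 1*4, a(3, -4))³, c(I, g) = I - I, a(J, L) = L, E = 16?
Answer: 16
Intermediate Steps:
c(I, g) = 0
x = 0 (x = 0³ = 0)
b(T) = 0
E + (24 - 1*10)*b(-7) = 16 + (24 - 1*10)*0 = 16 + (24 - 10)*0 = 16 + 14*0 = 16 + 0 = 16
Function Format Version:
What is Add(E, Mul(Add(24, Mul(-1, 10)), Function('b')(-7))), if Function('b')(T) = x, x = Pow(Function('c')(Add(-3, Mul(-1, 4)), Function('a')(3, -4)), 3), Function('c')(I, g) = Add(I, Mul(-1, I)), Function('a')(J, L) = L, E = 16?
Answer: 16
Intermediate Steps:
Function('c')(I, g) = 0
x = 0 (x = Pow(0, 3) = 0)
Function('b')(T) = 0
Add(E, Mul(Add(24, Mul(-1, 10)), Function('b')(-7))) = Add(16, Mul(Add(24, Mul(-1, 10)), 0)) = Add(16, Mul(Add(24, -10), 0)) = Add(16, Mul(14, 0)) = Add(16, 0) = 16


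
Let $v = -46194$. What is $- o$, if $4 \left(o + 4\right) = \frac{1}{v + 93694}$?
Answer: $\frac{759999}{190000} \approx 4.0$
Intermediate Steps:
$o = - \frac{759999}{190000}$ ($o = -4 + \frac{1}{4 \left(-46194 + 93694\right)} = -4 + \frac{1}{4 \cdot 47500} = -4 + \frac{1}{4} \cdot \frac{1}{47500} = -4 + \frac{1}{190000} = - \frac{759999}{190000} \approx -4.0$)
$- o = \left(-1\right) \left(- \frac{759999}{190000}\right) = \frac{759999}{190000}$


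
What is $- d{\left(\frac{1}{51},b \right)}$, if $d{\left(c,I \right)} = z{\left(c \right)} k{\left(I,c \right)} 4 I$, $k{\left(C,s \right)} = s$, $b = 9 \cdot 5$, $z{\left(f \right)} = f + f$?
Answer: $- \frac{40}{289} \approx -0.13841$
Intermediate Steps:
$z{\left(f \right)} = 2 f$
$b = 45$
$d{\left(c,I \right)} = 8 I c^{2}$ ($d{\left(c,I \right)} = 2 c c 4 I = 2 c 4 c I = 2 c 4 I c = 8 I c^{2}$)
$- d{\left(\frac{1}{51},b \right)} = - 8 \cdot 45 \left(\frac{1}{51}\right)^{2} = - \frac{8 \cdot 45}{2601} = \left(-1\right) \frac{40}{289} = - \frac{40}{289}$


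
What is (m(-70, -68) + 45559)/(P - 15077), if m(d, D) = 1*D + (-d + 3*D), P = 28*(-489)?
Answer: -3489/2213 ≈ -1.5766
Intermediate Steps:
P = -13692
m(d, D) = -d + 4*D (m(d, D) = D + (-d + 3*D) = -d + 4*D)
(m(-70, -68) + 45559)/(P - 15077) = ((-1*(-70) + 4*(-68)) + 45559)/(-13692 - 15077) = ((70 - 272) + 45559)/(-28769) = (-202 + 45559)*(-1/28769) = 45357*(-1/28769) = -3489/2213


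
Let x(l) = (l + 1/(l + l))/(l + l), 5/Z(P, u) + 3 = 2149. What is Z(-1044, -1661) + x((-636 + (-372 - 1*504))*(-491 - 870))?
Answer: 9129953996724017/18175214542641408 ≈ 0.50233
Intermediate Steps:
Z(P, u) = 5/2146 (Z(P, u) = 5/(-3 + 2149) = 5/2146)
x(l) = (l + 1/(2*l))/(2*l) (x(l) = (l + 1/(2*l))/((2*l)) = (l + 1/(2*l))*(1/(2*l)) = (l + 1/(2*l))/(2*l))
Z(-1044, -1661) + x((-636 + (-372 - 1*504))*(-491 - 870)) = 5/2146 + (1/2 + 1/(4*((-636 + (-372 - 1*504))*(-491 - 870))**2)) = 5/2146 + (1/2 + 1/(4*((-636 + (-372 - 504))*(-1361))**2)) = 5/2146 + (1/2 + 1/(4*((-636 - 876)*(-1361))**2)) = 5/2146 + (1/2 + 1/(4*(-1512*(-1361))**2)) = 5/2146 + (1/2 + (1/4)/2057832**2) = 5/2146 + (1/2 + (1/4)*(1/4234672540224)) = 5/2146 + (1/2 + 1/16938690160896) = 5/2146 + 8469345080449/16938690160896 = 9129953996724017/18175214542641408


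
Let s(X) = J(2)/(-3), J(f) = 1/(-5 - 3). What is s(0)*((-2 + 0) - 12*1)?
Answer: -7/12 ≈ -0.58333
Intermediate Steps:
J(f) = -⅛ (J(f) = 1/(-8) = -⅛)
s(X) = 1/24 (s(X) = -⅛/(-3) = -⅛*(-⅓) = 1/24)
s(0)*((-2 + 0) - 12*1) = ((-2 + 0) - 12*1)/24 = (-2 - 12)/24 = (1/24)*(-14) = -7/12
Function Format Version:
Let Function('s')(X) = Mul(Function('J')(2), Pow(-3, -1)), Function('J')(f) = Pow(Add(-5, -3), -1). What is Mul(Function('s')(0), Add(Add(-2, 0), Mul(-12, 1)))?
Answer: Rational(-7, 12) ≈ -0.58333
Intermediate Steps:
Function('J')(f) = Rational(-1, 8) (Function('J')(f) = Pow(-8, -1) = Rational(-1, 8))
Function('s')(X) = Rational(1, 24) (Function('s')(X) = Mul(Rational(-1, 8), Pow(-3, -1)) = Mul(Rational(-1, 8), Rational(-1, 3)) = Rational(1, 24))
Mul(Function('s')(0), Add(Add(-2, 0), Mul(-12, 1))) = Mul(Rational(1, 24), Add(Add(-2, 0), Mul(-12, 1))) = Mul(Rational(1, 24), Add(-2, -12)) = Mul(Rational(1, 24), -14) = Rational(-7, 12)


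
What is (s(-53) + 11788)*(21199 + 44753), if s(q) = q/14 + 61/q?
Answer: 288310256208/371 ≈ 7.7712e+8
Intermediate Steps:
s(q) = 61/q + q/14 (s(q) = q*(1/14) + 61/q = q/14 + 61/q = 61/q + q/14)
(s(-53) + 11788)*(21199 + 44753) = ((61/(-53) + (1/14)*(-53)) + 11788)*(21199 + 44753) = ((61*(-1/53) - 53/14) + 11788)*65952 = ((-61/53 - 53/14) + 11788)*65952 = (-3663/742 + 11788)*65952 = (8743033/742)*65952 = 288310256208/371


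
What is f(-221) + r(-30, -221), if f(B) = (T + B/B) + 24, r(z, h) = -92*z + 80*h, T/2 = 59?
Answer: -14777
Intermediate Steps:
T = 118 (T = 2*59 = 118)
f(B) = 143 (f(B) = (118 + B/B) + 24 = (118 + 1) + 24 = 119 + 24 = 143)
f(-221) + r(-30, -221) = 143 + (-92*(-30) + 80*(-221)) = 143 + (2760 - 17680) = 143 - 14920 = -14777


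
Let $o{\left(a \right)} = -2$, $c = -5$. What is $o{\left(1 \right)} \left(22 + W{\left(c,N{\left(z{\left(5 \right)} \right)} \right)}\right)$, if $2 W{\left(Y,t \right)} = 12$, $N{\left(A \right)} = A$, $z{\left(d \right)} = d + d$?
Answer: $-56$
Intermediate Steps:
$z{\left(d \right)} = 2 d$
$W{\left(Y,t \right)} = 6$ ($W{\left(Y,t \right)} = \frac{1}{2} \cdot 12 = 6$)
$o{\left(1 \right)} \left(22 + W{\left(c,N{\left(z{\left(5 \right)} \right)} \right)}\right) = - 2 \left(22 + 6\right) = \left(-2\right) 28 = -56$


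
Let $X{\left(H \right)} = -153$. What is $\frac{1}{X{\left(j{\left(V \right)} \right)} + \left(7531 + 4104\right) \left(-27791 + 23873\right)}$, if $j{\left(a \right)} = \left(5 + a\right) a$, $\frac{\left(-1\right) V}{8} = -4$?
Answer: $- \frac{1}{45586083} \approx -2.1937 \cdot 10^{-8}$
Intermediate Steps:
$V = 32$ ($V = \left(-8\right) \left(-4\right) = 32$)
$j{\left(a \right)} = a \left(5 + a\right)$
$\frac{1}{X{\left(j{\left(V \right)} \right)} + \left(7531 + 4104\right) \left(-27791 + 23873\right)} = \frac{1}{-153 + \left(7531 + 4104\right) \left(-27791 + 23873\right)} = \frac{1}{-153 + 11635 \left(-3918\right)} = \frac{1}{-153 - 45585930} = \frac{1}{-45586083} = - \frac{1}{45586083}$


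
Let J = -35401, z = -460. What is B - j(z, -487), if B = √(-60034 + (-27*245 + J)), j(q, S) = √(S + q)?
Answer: I*(-√947 + 5*√4082) ≈ 288.68*I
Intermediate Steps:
B = 5*I*√4082 (B = √(-60034 + (-27*245 - 35401)) = √(-60034 + (-6615 - 35401)) = √(-60034 - 42016) = √(-102050) = 5*I*√4082 ≈ 319.45*I)
B - j(z, -487) = 5*I*√4082 - √(-487 - 460) = 5*I*√4082 - √(-947) = 5*I*√4082 - I*√947 = -I*√947 + 5*I*√4082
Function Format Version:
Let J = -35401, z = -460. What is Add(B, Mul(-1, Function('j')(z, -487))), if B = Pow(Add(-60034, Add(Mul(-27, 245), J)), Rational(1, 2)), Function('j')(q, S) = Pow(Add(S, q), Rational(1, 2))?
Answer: Mul(I, Add(Mul(-1, Pow(947, Rational(1, 2))), Mul(5, Pow(4082, Rational(1, 2))))) ≈ Mul(288.68, I)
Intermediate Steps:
B = Mul(5, I, Pow(4082, Rational(1, 2))) (B = Pow(Add(-60034, Add(Mul(-27, 245), -35401)), Rational(1, 2)) = Pow(Add(-60034, Add(-6615, -35401)), Rational(1, 2)) = Pow(Add(-60034, -42016), Rational(1, 2)) = Pow(-102050, Rational(1, 2)) = Mul(5, I, Pow(4082, Rational(1, 2))) ≈ Mul(319.45, I))
Add(B, Mul(-1, Function('j')(z, -487))) = Add(Mul(5, I, Pow(4082, Rational(1, 2))), Mul(-1, Pow(Add(-487, -460), Rational(1, 2)))) = Add(Mul(5, I, Pow(4082, Rational(1, 2))), Mul(-1, Pow(-947, Rational(1, 2)))) = Add(Mul(5, I, Pow(4082, Rational(1, 2))), Mul(-1, Mul(I, Pow(947, Rational(1, 2))))) = Add(Mul(5, I, Pow(4082, Rational(1, 2))), Mul(-1, I, Pow(947, Rational(1, 2)))) = Add(Mul(-1, I, Pow(947, Rational(1, 2))), Mul(5, I, Pow(4082, Rational(1, 2))))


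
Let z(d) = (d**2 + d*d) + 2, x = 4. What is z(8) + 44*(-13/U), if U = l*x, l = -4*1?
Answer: 663/4 ≈ 165.75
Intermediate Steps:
l = -4
z(d) = 2 + 2*d**2 (z(d) = (d**2 + d**2) + 2 = 2*d**2 + 2 = 2 + 2*d**2)
U = -16 (U = -4*4 = -16)
z(8) + 44*(-13/U) = (2 + 2*8**2) + 44*(-13/(-16)) = (2 + 2*64) + 44*(-13*(-1/16)) = (2 + 128) + 44*(13/16) = 130 + 143/4 = 663/4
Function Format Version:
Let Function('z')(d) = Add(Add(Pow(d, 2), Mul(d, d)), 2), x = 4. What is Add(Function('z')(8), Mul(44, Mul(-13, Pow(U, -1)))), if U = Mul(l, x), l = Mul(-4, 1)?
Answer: Rational(663, 4) ≈ 165.75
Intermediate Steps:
l = -4
Function('z')(d) = Add(2, Mul(2, Pow(d, 2))) (Function('z')(d) = Add(Add(Pow(d, 2), Pow(d, 2)), 2) = Add(Mul(2, Pow(d, 2)), 2) = Add(2, Mul(2, Pow(d, 2))))
U = -16 (U = Mul(-4, 4) = -16)
Add(Function('z')(8), Mul(44, Mul(-13, Pow(U, -1)))) = Add(Add(2, Mul(2, Pow(8, 2))), Mul(44, Mul(-13, Pow(-16, -1)))) = Add(Add(2, Mul(2, 64)), Mul(44, Mul(-13, Rational(-1, 16)))) = Add(Add(2, 128), Mul(44, Rational(13, 16))) = Add(130, Rational(143, 4)) = Rational(663, 4)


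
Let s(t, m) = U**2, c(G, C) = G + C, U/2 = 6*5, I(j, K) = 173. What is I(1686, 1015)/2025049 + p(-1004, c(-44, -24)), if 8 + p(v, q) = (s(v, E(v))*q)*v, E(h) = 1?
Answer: 497714906980581/2025049 ≈ 2.4578e+8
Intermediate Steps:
U = 60 (U = 2*(6*5) = 2*30 = 60)
c(G, C) = C + G
s(t, m) = 3600 (s(t, m) = 60**2 = 3600)
p(v, q) = -8 + 3600*q*v (p(v, q) = -8 + (3600*q)*v = -8 + 3600*q*v)
I(1686, 1015)/2025049 + p(-1004, c(-44, -24)) = 173/2025049 + (-8 + 3600*(-24 - 44)*(-1004)) = 173*(1/2025049) + (-8 + 3600*(-68)*(-1004)) = 173/2025049 + (-8 + 245779200) = 173/2025049 + 245779192 = 497714906980581/2025049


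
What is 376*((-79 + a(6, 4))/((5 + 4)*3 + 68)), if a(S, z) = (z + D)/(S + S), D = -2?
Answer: -88924/285 ≈ -312.01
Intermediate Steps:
a(S, z) = (-2 + z)/(2*S) (a(S, z) = (z - 2)/(S + S) = (-2 + z)/((2*S)) = (-2 + z)*(1/(2*S)) = (-2 + z)/(2*S))
376*((-79 + a(6, 4))/((5 + 4)*3 + 68)) = 376*((-79 + (1/2)*(-2 + 4)/6)/((5 + 4)*3 + 68)) = 376*((-79 + (1/2)*(1/6)*2)/(9*3 + 68)) = 376*((-79 + 1/6)/(27 + 68)) = 376*(-473/6/95) = 376*(-473/6*1/95) = 376*(-473/570) = -88924/285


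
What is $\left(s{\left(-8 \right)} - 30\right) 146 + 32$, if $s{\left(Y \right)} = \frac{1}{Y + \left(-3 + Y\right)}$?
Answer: $- \frac{82758}{19} \approx -4355.7$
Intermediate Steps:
$s{\left(Y \right)} = \frac{1}{-3 + 2 Y}$
$\left(s{\left(-8 \right)} - 30\right) 146 + 32 = \left(\frac{1}{-3 + 2 \left(-8\right)} - 30\right) 146 + 32 = \left(\frac{1}{-3 - 16} - 30\right) 146 + 32 = \left(\frac{1}{-19} - 30\right) 146 + 32 = \left(- \frac{1}{19} - 30\right) 146 + 32 = \left(- \frac{571}{19}\right) 146 + 32 = - \frac{83366}{19} + 32 = - \frac{82758}{19}$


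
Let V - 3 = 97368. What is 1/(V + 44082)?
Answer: 1/141453 ≈ 7.0695e-6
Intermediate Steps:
V = 97371 (V = 3 + 97368 = 97371)
1/(V + 44082) = 1/(97371 + 44082) = 1/141453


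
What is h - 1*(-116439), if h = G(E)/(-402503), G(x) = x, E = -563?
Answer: 46867047380/402503 ≈ 1.1644e+5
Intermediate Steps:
h = 563/402503 (h = -563/(-402503) = -563*(-1/402503) = 563/402503 ≈ 0.0013987)
h - 1*(-116439) = 563/402503 - 1*(-116439) = 563/402503 + 116439 = 46867047380/402503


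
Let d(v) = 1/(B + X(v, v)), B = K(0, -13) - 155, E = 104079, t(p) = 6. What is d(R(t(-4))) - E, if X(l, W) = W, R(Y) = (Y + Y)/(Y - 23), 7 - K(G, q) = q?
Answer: -240110270/2307 ≈ -1.0408e+5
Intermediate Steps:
K(G, q) = 7 - q
R(Y) = 2*Y/(-23 + Y) (R(Y) = (2*Y)/(-23 + Y) = 2*Y/(-23 + Y))
B = -135 (B = (7 - 1*(-13)) - 155 = (7 + 13) - 155 = 20 - 155 = -135)
d(v) = 1/(-135 + v)
d(R(t(-4))) - E = 1/(-135 + 2*6/(-23 + 6)) - 1*104079 = 1/(-135 + 2*6/(-17)) - 104079 = 1/(-135 + 2*6*(-1/17)) - 104079 = 1/(-135 - 12/17) - 104079 = 1/(-2307/17) - 104079 = -17/2307 - 104079 = -240110270/2307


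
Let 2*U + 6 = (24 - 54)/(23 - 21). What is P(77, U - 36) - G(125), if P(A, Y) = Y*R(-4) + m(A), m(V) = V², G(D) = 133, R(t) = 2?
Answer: 5703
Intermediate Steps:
U = -21/2 (U = -3 + ((24 - 54)/(23 - 21))/2 = -3 + (-30/2)/2 = -3 + (-30*½)/2 = -3 + (½)*(-15) = -3 - 15/2 = -21/2 ≈ -10.500)
P(A, Y) = A² + 2*Y (P(A, Y) = Y*2 + A² = 2*Y + A² = A² + 2*Y)
P(77, U - 36) - G(125) = (77² + 2*(-21/2 - 36)) - 1*133 = (5929 + 2*(-93/2)) - 133 = (5929 - 93) - 133 = 5836 - 133 = 5703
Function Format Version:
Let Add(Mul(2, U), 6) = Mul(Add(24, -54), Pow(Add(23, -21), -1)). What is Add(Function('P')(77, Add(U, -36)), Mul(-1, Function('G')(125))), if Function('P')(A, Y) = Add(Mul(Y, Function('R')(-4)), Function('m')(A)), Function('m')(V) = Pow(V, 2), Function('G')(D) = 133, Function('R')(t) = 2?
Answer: 5703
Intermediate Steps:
U = Rational(-21, 2) (U = Add(-3, Mul(Rational(1, 2), Mul(Add(24, -54), Pow(Add(23, -21), -1)))) = Add(-3, Mul(Rational(1, 2), Mul(-30, Pow(2, -1)))) = Add(-3, Mul(Rational(1, 2), Mul(-30, Rational(1, 2)))) = Add(-3, Mul(Rational(1, 2), -15)) = Add(-3, Rational(-15, 2)) = Rational(-21, 2) ≈ -10.500)
Function('P')(A, Y) = Add(Pow(A, 2), Mul(2, Y)) (Function('P')(A, Y) = Add(Mul(Y, 2), Pow(A, 2)) = Add(Mul(2, Y), Pow(A, 2)) = Add(Pow(A, 2), Mul(2, Y)))
Add(Function('P')(77, Add(U, -36)), Mul(-1, Function('G')(125))) = Add(Add(Pow(77, 2), Mul(2, Add(Rational(-21, 2), -36))), Mul(-1, 133)) = Add(Add(5929, Mul(2, Rational(-93, 2))), -133) = Add(Add(5929, -93), -133) = Add(5836, -133) = 5703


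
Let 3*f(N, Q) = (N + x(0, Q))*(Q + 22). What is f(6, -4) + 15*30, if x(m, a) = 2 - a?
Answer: 522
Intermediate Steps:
f(N, Q) = (22 + Q)*(2 + N - Q)/3 (f(N, Q) = ((N + (2 - Q))*(Q + 22))/3 = ((2 + N - Q)*(22 + Q))/3 = ((22 + Q)*(2 + N - Q))/3 = (22 + Q)*(2 + N - Q)/3)
f(6, -4) + 15*30 = (44/3 - 20/3*(-4) - ⅓*(-4)² + (22/3)*6 + (⅓)*6*(-4)) + 15*30 = (44/3 + 80/3 - ⅓*16 + 44 - 8) + 450 = (44/3 + 80/3 - 16/3 + 44 - 8) + 450 = 72 + 450 = 522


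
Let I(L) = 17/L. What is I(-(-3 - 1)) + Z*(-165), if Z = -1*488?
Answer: 322097/4 ≈ 80524.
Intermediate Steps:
Z = -488
I(-(-3 - 1)) + Z*(-165) = 17/((-(-3 - 1))) - 488*(-165) = 17/((-1*(-4))) + 80520 = 17/4 + 80520 = 322097/4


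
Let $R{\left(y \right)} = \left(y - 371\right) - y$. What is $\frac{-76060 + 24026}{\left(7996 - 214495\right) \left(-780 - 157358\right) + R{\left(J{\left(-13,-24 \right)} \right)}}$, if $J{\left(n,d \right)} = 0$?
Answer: $- \frac{52034}{32655338491} \approx -1.5934 \cdot 10^{-6}$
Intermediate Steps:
$R{\left(y \right)} = -371$ ($R{\left(y \right)} = \left(-371 + y\right) - y = -371$)
$\frac{-76060 + 24026}{\left(7996 - 214495\right) \left(-780 - 157358\right) + R{\left(J{\left(-13,-24 \right)} \right)}} = \frac{-76060 + 24026}{\left(7996 - 214495\right) \left(-780 - 157358\right) - 371} = - \frac{52034}{\left(-206499\right) \left(-158138\right) - 371} = - \frac{52034}{32655338862 - 371} = - \frac{52034}{32655338491}$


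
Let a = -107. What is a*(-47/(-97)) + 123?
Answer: 6902/97 ≈ 71.155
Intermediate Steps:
a*(-47/(-97)) + 123 = -(-5029)/(-97) + 123 = -(-5029)*(-1)/97 + 123 = -107*47/97 + 123 = -5029/97 + 123 = 6902/97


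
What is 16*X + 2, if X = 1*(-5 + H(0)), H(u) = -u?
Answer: -78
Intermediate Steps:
X = -5 (X = 1*(-5 - 1*0) = 1*(-5 + 0) = 1*(-5) = -5)
16*X + 2 = 16*(-5) + 2 = -80 + 2 = -78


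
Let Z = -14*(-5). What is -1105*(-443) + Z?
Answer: 489585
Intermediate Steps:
Z = 70
-1105*(-443) + Z = -1105*(-443) + 70 = 489515 + 70 = 489585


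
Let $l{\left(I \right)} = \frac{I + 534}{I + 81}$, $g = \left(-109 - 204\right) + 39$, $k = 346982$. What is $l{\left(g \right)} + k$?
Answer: $\frac{66967266}{193} \approx 3.4698 \cdot 10^{5}$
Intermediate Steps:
$g = -274$ ($g = -313 + 39 = -274$)
$l{\left(I \right)} = \frac{534 + I}{81 + I}$
$l{\left(g \right)} + k = \frac{534 - 274}{81 - 274} + 346982 = \frac{1}{-193} \cdot 260 + 346982 = \left(- \frac{1}{193}\right) 260 + 346982 = - \frac{260}{193} + 346982 = \frac{66967266}{193}$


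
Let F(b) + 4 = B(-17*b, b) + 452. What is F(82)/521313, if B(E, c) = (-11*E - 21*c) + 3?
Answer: 14063/521313 ≈ 0.026976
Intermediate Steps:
B(E, c) = 3 - 21*c - 11*E (B(E, c) = (-21*c - 11*E) + 3 = 3 - 21*c - 11*E)
F(b) = 451 + 166*b (F(b) = -4 + ((3 - 21*b - (-187)*b) + 452) = -4 + ((3 - 21*b + 187*b) + 452) = -4 + ((3 + 166*b) + 452) = -4 + (455 + 166*b) = 451 + 166*b)
F(82)/521313 = (451 + 166*82)/521313 = (451 + 13612)*(1/521313) = 14063*(1/521313) = 14063/521313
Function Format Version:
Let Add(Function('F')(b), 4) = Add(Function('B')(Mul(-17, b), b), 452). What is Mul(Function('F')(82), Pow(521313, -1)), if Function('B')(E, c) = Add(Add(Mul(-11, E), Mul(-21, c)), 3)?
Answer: Rational(14063, 521313) ≈ 0.026976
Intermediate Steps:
Function('B')(E, c) = Add(3, Mul(-21, c), Mul(-11, E)) (Function('B')(E, c) = Add(Add(Mul(-21, c), Mul(-11, E)), 3) = Add(3, Mul(-21, c), Mul(-11, E)))
Function('F')(b) = Add(451, Mul(166, b)) (Function('F')(b) = Add(-4, Add(Add(3, Mul(-21, b), Mul(-11, Mul(-17, b))), 452)) = Add(-4, Add(Add(3, Mul(-21, b), Mul(187, b)), 452)) = Add(-4, Add(Add(3, Mul(166, b)), 452)) = Add(-4, Add(455, Mul(166, b))) = Add(451, Mul(166, b)))
Mul(Function('F')(82), Pow(521313, -1)) = Mul(Add(451, Mul(166, 82)), Pow(521313, -1)) = Mul(Add(451, 13612), Rational(1, 521313)) = Mul(14063, Rational(1, 521313)) = Rational(14063, 521313)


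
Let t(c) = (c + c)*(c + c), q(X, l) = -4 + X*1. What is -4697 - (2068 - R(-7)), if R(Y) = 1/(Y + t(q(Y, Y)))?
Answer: -3226904/477 ≈ -6765.0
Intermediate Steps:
q(X, l) = -4 + X
t(c) = 4*c² (t(c) = (2*c)*(2*c) = 4*c²)
R(Y) = 1/(Y + 4*(-4 + Y)²)
-4697 - (2068 - R(-7)) = -4697 - (2068 - 1/(-7 + 4*(-4 - 7)²)) = -4697 - (2068 - 1/(-7 + 4*(-11)²)) = -4697 - (2068 - 1/(-7 + 4*121)) = -4697 - (2068 - 1/(-7 + 484)) = -4697 - (2068 - 1/477) = -4697 - 1*986435/477 = -4697 - 986435/477 = -3226904/477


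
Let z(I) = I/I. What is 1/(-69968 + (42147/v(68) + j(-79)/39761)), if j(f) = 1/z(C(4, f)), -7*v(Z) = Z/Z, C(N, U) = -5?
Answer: -39761/14512645716 ≈ -2.7397e-6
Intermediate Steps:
v(Z) = -⅐ (v(Z) = -Z/(7*Z) = -⅐*1 = -⅐)
z(I) = 1
j(f) = 1 (j(f) = 1/1 = 1)
1/(-69968 + (42147/v(68) + j(-79)/39761)) = 1/(-69968 + (42147/(-⅐) + 1/39761)) = 1/(-69968 + (42147*(-7) + 1*(1/39761))) = 1/(-69968 + (-295029 + 1/39761)) = 1/(-69968 - 11730648068/39761) = 1/(-14512645716/39761) = -39761/14512645716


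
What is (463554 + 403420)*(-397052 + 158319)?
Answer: -206975303942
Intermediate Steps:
(463554 + 403420)*(-397052 + 158319) = 866974*(-238733) = -206975303942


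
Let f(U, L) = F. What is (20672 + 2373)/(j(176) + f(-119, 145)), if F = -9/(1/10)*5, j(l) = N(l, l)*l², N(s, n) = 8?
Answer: 23045/247358 ≈ 0.093165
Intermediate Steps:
j(l) = 8*l²
F = -450 (F = -9/⅒*5 = -9*10*5 = -90*5 = -450)
f(U, L) = -450
(20672 + 2373)/(j(176) + f(-119, 145)) = (20672 + 2373)/(8*176² - 450) = 23045/(8*30976 - 450) = 23045/(247808 - 450) = 23045/247358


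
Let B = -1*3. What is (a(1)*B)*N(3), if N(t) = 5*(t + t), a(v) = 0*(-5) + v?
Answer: -90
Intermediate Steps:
a(v) = v (a(v) = 0 + v = v)
B = -3
N(t) = 10*t (N(t) = 5*(2*t) = 10*t)
(a(1)*B)*N(3) = (1*(-3))*(10*3) = -3*30 = -90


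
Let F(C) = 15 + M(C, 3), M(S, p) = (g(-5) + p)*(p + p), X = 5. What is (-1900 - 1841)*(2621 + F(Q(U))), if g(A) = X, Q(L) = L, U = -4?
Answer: -10040844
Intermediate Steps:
g(A) = 5
M(S, p) = 2*p*(5 + p) (M(S, p) = (5 + p)*(p + p) = (5 + p)*(2*p) = 2*p*(5 + p))
F(C) = 63 (F(C) = 15 + 2*3*(5 + 3) = 15 + 2*3*8 = 15 + 48 = 63)
(-1900 - 1841)*(2621 + F(Q(U))) = (-1900 - 1841)*(2621 + 63) = -3741*2684 = -10040844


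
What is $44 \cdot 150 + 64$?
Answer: $6664$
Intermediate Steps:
$44 \cdot 150 + 64 = 6600 + 64 = 6664$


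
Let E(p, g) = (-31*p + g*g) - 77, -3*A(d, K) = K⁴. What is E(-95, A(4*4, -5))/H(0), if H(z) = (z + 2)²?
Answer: 416437/36 ≈ 11568.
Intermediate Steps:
A(d, K) = -K⁴/3
E(p, g) = -77 + g² - 31*p (E(p, g) = (-31*p + g²) - 77 = (g² - 31*p) - 77 = -77 + g² - 31*p)
H(z) = (2 + z)²
E(-95, A(4*4, -5))/H(0) = (-77 + (-⅓*(-5)⁴)² - 31*(-95))/((2 + 0)²) = (-77 + (-⅓*625)² + 2945)/(2²) = (-77 + (-625/3)² + 2945)/4 = (-77 + 390625/9 + 2945)*(¼) = (416437/9)*(¼) = 416437/36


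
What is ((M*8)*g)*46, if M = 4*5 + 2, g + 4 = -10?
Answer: -113344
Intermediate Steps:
g = -14 (g = -4 - 10 = -14)
M = 22 (M = 20 + 2 = 22)
((M*8)*g)*46 = ((22*8)*(-14))*46 = (176*(-14))*46 = -2464*46 = -113344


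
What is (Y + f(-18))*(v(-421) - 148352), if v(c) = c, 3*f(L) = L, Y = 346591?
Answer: -51562490205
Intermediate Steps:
f(L) = L/3
(Y + f(-18))*(v(-421) - 148352) = (346591 + (⅓)*(-18))*(-421 - 148352) = (346591 - 6)*(-148773) = 346585*(-148773) = -51562490205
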